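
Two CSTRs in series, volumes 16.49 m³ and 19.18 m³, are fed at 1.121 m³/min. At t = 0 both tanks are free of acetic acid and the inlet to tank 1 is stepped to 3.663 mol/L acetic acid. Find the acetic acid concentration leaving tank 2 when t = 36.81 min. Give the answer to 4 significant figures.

2.464 mol/L

Species balance on tank i: dCᵢ/dt = (Cᵢ₋₁ − Cᵢ)/τᵢ with τᵢ = Vᵢ/Q.
τ₁ = 16.49/1.121 = 14.7101 min; τ₂ = 19.18/1.121 = 17.1097 min.
Solving the cascade with C₁(0)=C₂(0)=0 gives C₂(t) = C_in[1 − (τ₁ e^(−t/τ₁) − τ₂ e^(−t/τ₂))/(τ₁ − τ₂)].
At t = 36.81: e^(−t/τ₁) = 0.0818910, e^(−t/τ₂) = 0.116320.
C₂ = 3.663·[1 − (14.7101·0.0818910 − 17.1097·0.116320)/(-2.39964)] = 3.663·0.672625 = 2.46383 mol/L.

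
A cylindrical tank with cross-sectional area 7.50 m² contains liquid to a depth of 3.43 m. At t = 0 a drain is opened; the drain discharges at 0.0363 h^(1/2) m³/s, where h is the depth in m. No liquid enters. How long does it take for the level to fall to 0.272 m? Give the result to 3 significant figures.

550 s

Mass balance (ρ constant): A dh/dt = −0.0363 √h.
∫ h^(−1/2) dh = −(0.0363/A) ∫ dt, giving 2√h = 2√h₀ − (0.0363/A) t.
t = 2A(√h₀ − √h)/0.0363 = 2·7.50·(√3.43 − √0.272)/0.0363
  = 15.000 × (1.8520 − 0.52154) / 0.0363 = 549.79 s.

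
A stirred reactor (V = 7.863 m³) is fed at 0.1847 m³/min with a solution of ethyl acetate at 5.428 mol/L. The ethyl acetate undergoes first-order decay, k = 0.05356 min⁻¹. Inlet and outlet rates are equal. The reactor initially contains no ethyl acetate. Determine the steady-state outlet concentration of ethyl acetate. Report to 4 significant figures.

1.655 mol/L

V dC/dt = Q(C_in − C) − k V C.
At steady state: 0 = Q C_in − (Q + kV) C_ss, so C_ss = Q C_in/(Q + kV).
C_ss = 0.1847·5.428/(0.1847 + 0.05356·7.863) = 1.00255/0.605842 = 1.65481 mol/L.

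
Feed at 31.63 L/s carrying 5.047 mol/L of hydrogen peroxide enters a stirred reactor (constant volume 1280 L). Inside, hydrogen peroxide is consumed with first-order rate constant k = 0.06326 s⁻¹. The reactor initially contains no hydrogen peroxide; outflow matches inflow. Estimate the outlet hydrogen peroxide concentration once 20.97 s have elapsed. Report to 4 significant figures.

V dC/dt = Q(C_in − C) − k V C.
dC/dt = (Q/V) C_in − (Q/V + k) C; effective rate a = Q/V + k = 0.0247109 + 0.06326 = 0.0879709 s⁻¹.
C_ss = Q C_in/(Q + kV) = 1.41770 mol/L; C(t) = C_ss + (C₀ − C_ss) e^(−a t).
C(20.97) = 1.41770 + (-1.41770)·e^(−0.0879709·20.97) = 1.41770 + (-1.41770)·0.158065 = 1.19361 mol/L.

1.194 mol/L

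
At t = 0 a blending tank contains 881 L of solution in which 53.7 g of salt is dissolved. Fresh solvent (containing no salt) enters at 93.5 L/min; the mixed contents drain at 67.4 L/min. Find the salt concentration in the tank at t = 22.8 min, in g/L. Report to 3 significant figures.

0.00960 g/L

Let m(t) be the amount of salt. Volume: V(t) = V₀ + (Q_in − Q_out) t = 881 + 26.100 t; V(22.8) = 1476.1 L.
No salt enters, so dm/dt = −Q_out · (m/V).
Separate: dm/m = −Q_out dt/V(t) ⇒ ln(m/m₀) = −(Q_out/(Q_in−Q_out)) ln(V/V₀).
m = m₀ (V₀/V)^(Q_out/(Q_in−Q_out)) = 53.7 × (881/1476.1)^(2.5824) = 14.164 g.
C = m/V = 14.164/1476.1 = 0.0095955 g/L.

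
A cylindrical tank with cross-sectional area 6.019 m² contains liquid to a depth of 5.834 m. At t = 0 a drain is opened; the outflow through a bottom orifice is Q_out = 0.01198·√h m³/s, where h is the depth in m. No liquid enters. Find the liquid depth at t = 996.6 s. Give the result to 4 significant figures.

2.027 m

Unsteady balance on liquid volume: A dh/dt = −0.01198 √h.
∫ h^(−1/2) dh = −(0.01198/A) ∫ dt, giving 2√h = 2√h₀ − (0.01198/A) t.
√h = √5.834 − 0.01198·996.6/(2·6.019) = 2.41537 − 0.991798 = 1.42357.
h = 1.42357² = 2.02655 m.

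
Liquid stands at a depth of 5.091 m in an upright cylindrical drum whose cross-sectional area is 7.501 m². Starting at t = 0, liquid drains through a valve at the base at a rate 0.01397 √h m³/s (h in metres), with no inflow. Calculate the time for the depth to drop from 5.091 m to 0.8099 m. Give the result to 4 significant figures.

1457 s

Volume balance on the tank: A dh/dt = −0.01397 √h.
This is separable: 2 d(√h)/dt = −0.01397/A, so √h = √h₀ − (0.01397/(2A)) t.
t = 2A(√h₀ − √h)/0.01397 = 2·7.501·(√5.091 − √0.8099)/0.01397
  = 15.0020 × (2.25632 − 0.899944) / 0.01397 = 1456.58 s.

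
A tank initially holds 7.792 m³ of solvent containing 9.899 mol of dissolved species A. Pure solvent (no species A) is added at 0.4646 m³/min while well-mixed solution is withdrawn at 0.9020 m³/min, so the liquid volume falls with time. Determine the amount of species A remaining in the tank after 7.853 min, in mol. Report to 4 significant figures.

2.985 mol

Total volume: dV/dt = Q_in − Q_out = -0.437400 m³/min, so V(t) = 7.792 − 0.437400 t and V(7.853) = 4.35710 m³.
No species A enters, so dm/dt = −Q_out · (m/V).
Separate: dm/m = −Q_out dt/V(t) ⇒ ln(m/m₀) = −(Q_out/(Q_in−Q_out)) ln(V/V₀).
m = m₀ (V₀/V)^(Q_out/(Q_in−Q_out)) = 9.899 × (7.792/4.35710)^(-2.06219) = 2.98531 mol.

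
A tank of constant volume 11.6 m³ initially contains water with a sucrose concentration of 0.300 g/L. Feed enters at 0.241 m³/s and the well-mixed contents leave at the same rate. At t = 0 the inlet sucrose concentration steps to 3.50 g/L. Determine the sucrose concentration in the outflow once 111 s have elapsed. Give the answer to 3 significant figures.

Mass balance on the solute (V constant): V dC/dt = Q(C_in − C).
Rewrite as dC/dt + C/τ = C_in/τ, τ = V/Q = 48.133 s.
C approaches C_in exponentially: C(t) = C_in + (C₀ − C_in) e^(−t/τ).
C(111) = 3.50 + (0.300 − 3.50)·e^(−111/48.133) = 3.50 + (-3.2000)·0.099647 = 3.1811 g/L.

3.18 g/L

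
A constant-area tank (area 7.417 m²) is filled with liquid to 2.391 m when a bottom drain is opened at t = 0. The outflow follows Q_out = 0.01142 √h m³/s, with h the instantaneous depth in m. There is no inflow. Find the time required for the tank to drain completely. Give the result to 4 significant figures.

A dh/dt = −Q_out = −0.01142 √h.
Separate and integrate: 2(√h − √h₀) = −(0.01142/A) t.
Set h = 0: 2√h₀ = (0.01142/A) t_empty ⇒ t_empty = 2A√h₀/0.01142.
t_empty = 2·7.417·√2.391/0.01142 = 14.8340·1.54629/0.01142 = 2008.55 s.

2009 s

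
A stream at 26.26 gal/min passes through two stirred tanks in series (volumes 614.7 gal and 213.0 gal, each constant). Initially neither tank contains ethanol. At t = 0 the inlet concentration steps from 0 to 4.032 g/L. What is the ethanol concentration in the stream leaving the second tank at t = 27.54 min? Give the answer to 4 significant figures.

2.201 g/L

Time constants: τᵢ = Vᵢ/Q for each well-mixed tank.
τ₁ = 614.7/26.26 = 23.4082 min; τ₂ = 213.0/26.26 = 8.11120 min.
Tank 1: C₁ = C_in(1 − e^(−t/τ₁)). Tank 2 (τ₁ ≠ τ₂): C₂ = C_in[1 − (τ₁ e^(−t/τ₁) − τ₂ e^(−t/τ₂))/(τ₁ − τ₂)].
At t = 27.54: e^(−t/τ₁) = 0.308353, e^(−t/τ₂) = 0.0335303.
C₂ = 4.032·[1 − (23.4082·0.308353 − 8.11120·0.0335303)/(15.2970)] = 4.032·0.545923 = 2.20116 g/L.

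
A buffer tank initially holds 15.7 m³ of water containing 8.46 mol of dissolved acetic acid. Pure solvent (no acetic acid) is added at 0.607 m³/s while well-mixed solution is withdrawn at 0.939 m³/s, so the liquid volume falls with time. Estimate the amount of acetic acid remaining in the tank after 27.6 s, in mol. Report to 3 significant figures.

0.710 mol

Total volume: dV/dt = Q_in − Q_out = -0.33200 m³/s, so V(t) = 15.7 − 0.33200 t and V(27.6) = 6.5368 m³.
No acetic acid enters, so dm/dt = −Q_out · (m/V).
dm/m = −Q_out dt/(V₀ − 0.33200 t); integrating gives ln(m/m₀) = −(Q_out/(Q_in−Q_out)) ln(V/V₀).
m = m₀ (V₀/V)^(Q_out/(Q_in−Q_out)) = 8.46 × (15.7/6.5368)^(-2.8283) = 0.70974 mol.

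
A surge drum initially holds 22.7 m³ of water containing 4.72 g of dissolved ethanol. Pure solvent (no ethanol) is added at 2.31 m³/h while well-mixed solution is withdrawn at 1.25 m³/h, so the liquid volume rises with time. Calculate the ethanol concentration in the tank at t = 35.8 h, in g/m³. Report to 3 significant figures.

Let m(t) be the amount of ethanol. Volume: V(t) = V₀ + (Q_in − Q_out) t = 22.7 + 1.0600 t; V(35.8) = 60.648 m³.
No ethanol enters, so dm/dt = −Q_out · (m/V).
Separate: dm/m = −Q_out dt/V(t) ⇒ ln(m/m₀) = −(Q_out/(Q_in−Q_out)) ln(V/V₀).
m = m₀ (V₀/V)^(Q_out/(Q_in−Q_out)) = 4.72 × (22.7/60.648)^(1.1792) = 1.4813 g.
C = m/V = 1.4813/60.648 = 0.024425 g/m³.

0.0244 g/m³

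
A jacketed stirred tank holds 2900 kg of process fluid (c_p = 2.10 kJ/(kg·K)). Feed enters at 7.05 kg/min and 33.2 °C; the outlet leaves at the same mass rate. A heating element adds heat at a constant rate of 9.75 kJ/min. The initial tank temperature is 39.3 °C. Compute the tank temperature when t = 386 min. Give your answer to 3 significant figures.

Unsteady energy balance on the tank contents: M c_p dT/dt = ṁ c_p (T_in − T) + 9.75.
Rearrange: dT/dt = (T_ss − T)/τ with τ = M/ṁ = 411.35 min and T_ss = T_in + Q̇/(ṁ c_p) = 33.859 °C.
Solution: T(t) = T_ss + (T₀ − T_ss) e^(−t/τ).
T(386) = 33.859 + (5.4414)·e^(−386/411.35) = 33.859 + (5.4414)·0.39126 = 35.988 °C.

36.0 °C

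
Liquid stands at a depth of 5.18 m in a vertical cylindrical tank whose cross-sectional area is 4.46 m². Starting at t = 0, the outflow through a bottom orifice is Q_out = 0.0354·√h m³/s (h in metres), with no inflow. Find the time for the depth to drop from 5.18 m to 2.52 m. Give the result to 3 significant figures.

173 s

Accumulation of liquid (constant cross-section A): A dh/dt = −0.0354 √h.
∫ h^(−1/2) dh = −(0.0354/A) ∫ dt, giving 2√h = 2√h₀ − (0.0354/A) t.
t = 2A(√h₀ − √h)/0.0354 = 2·4.46·(√5.18 − √2.52)/0.0354
  = 8.9200 × (2.2760 − 1.5875) / 0.0354 = 173.49 s.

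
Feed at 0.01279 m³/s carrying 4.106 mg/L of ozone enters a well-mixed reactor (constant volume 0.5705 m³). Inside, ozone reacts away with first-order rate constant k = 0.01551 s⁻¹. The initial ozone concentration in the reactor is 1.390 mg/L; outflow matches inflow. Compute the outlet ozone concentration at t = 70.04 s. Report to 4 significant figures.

2.354 mg/L

V dC/dt = Q(C_in − C) − k V C.
This is linear with rate a = Q/V + k = 0.0379289 s⁻¹.
C_ss = Q C_in/(Q + kV) = 2.42696 mg/L; C(t) = C_ss + (C₀ − C_ss) e^(−a t).
C(70.04) = 2.42696 + (-1.03696)·e^(−0.0379289·70.04) = 2.42696 + (-1.03696)·0.0701905 = 2.35418 mg/L.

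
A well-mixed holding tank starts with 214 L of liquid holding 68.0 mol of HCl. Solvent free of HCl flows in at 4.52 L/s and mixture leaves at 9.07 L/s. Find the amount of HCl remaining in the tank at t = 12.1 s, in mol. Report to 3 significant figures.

Total volume: dV/dt = Q_in − Q_out = -4.5500 L/s, so V(t) = 214 − 4.5500 t and V(12.1) = 158.94 L.
Species balance (pure solvent in): dm/dt = −Q_out · m/V(t).
dm/m = −Q_out dt/(V₀ − 4.5500 t); integrating gives ln(m/m₀) = −(Q_out/(Q_in−Q_out)) ln(V/V₀).
m = m₀ (V₀/V)^(Q_out/(Q_in−Q_out)) = 68.0 × (214/158.94)^(-1.9934) = 37.586 mol.

37.6 mol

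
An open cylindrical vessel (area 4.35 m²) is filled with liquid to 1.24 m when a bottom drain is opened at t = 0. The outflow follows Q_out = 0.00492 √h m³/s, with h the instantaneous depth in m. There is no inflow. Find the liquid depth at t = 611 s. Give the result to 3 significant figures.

A dh/dt = −Q_out = −0.00492 √h.
∫ h^(−1/2) dh = −(0.00492/A) ∫ dt, giving 2√h = 2√h₀ − (0.00492/A) t.
√h = √1.24 − 0.00492·611/(2·4.35) = 1.1136 − 0.34553 = 0.76802.
h = 0.76802² = 0.58986 m.

0.590 m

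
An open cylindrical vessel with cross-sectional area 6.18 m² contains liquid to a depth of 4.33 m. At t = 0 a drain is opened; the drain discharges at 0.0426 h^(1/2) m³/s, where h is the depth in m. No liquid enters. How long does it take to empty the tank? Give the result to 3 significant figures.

604 s

With no inflow, A dh/dt = −0.0426 √h.
Separate and integrate: 2(√h − √h₀) = −(0.0426/A) t.
Tank is empty when √h = 0: t_empty = 2A√h₀/0.0426.
t_empty = 2·6.18·√4.33/0.0426 = 12.360·2.0809/0.0426 = 603.74 s.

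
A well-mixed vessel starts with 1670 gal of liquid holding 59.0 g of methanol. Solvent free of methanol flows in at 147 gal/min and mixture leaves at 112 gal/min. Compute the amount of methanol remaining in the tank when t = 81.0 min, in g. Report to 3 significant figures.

Total volume: dV/dt = Q_in − Q_out = 35.000 gal/min, so V(t) = 1670 + 35.000 t and V(81.0) = 4505.0 gal.
Solute balance: dm/dt = 0 − Q_out C = −Q_out m/V(t).
Separate: dm/m = −Q_out dt/V(t) ⇒ ln(m/m₀) = −(Q_out/(Q_in−Q_out)) ln(V/V₀).
m = m₀ (V₀/V)^(Q_out/(Q_in−Q_out)) = 59.0 × (1670/4505.0)^(3.2000) = 2.4645 g.

2.46 g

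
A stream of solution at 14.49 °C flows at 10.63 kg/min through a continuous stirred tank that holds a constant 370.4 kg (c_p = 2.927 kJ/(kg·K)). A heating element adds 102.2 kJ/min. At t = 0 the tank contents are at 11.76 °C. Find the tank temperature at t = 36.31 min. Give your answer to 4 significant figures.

15.65 °C

M c_p dT/dt = ṁ c_p (T_in − T) + Q̇.
Rearrange: dT/dt = (T_ss − T)/τ with τ = M/ṁ = 34.8448 min and T_ss = T_in + Q̇/(ṁ c_p) = 17.7747 °C.
T approaches T_ss exponentially: T(t) = T_ss + (T₀ − T_ss) e^(−t/τ).
T(36.31) = 17.7747 + (-6.01469)·e^(−36.31/34.8448) = 17.7747 + (-6.01469)·0.352731 = 15.6531 °C.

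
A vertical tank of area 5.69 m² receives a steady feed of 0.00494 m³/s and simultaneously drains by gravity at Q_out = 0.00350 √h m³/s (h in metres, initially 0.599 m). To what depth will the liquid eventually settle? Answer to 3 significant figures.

1.99 m

A dh/dt = Q_in − 0.00350 √h. Steady state requires inflow = outflow:
Q_in = 0.00350 √h_ss ⇒ √h_ss = 0.00494/0.00350 = 1.4114.
h_ss = 1.4114² = 1.9921 m. (Since h₀ = 0.599 m < h_ss, the level will rise toward this value.)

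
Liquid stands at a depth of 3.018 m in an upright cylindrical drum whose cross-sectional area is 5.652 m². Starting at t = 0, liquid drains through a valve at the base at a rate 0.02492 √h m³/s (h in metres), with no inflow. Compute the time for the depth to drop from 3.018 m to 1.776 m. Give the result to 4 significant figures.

183.5 s

With no inflow, A dh/dt = −0.02492 √h.
This is separable: 2 d(√h)/dt = −0.02492/A, so √h = √h₀ − (0.02492/(2A)) t.
t = 2A(√h₀ − √h)/0.02492 = 2·5.652·(√3.018 − √1.776)/0.02492
  = 11.3040 × (1.73724 − 1.33267) / 0.02492 = 183.519 s.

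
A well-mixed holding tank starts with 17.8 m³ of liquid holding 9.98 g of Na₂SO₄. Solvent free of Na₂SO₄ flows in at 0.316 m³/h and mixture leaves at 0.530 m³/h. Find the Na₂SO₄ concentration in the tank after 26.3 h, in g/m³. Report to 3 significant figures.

Let m(t) be the amount of Na₂SO₄. Volume: V(t) = V₀ + (Q_in − Q_out) t = 17.8 − 0.21400 t; V(26.3) = 12.172 m³.
Species balance (pure solvent in): dm/dt = −Q_out · m/V(t).
dm/m = −Q_out dt/(V₀ − 0.21400 t); integrating gives ln(m/m₀) = −(Q_out/(Q_in−Q_out)) ln(V/V₀).
m = m₀ (V₀/V)^(Q_out/(Q_in−Q_out)) = 9.98 × (17.8/12.172)^(-2.4766) = 3.8934 g.
C = m/V = 3.8934/12.172 = 0.31987 g/m³.

0.320 g/m³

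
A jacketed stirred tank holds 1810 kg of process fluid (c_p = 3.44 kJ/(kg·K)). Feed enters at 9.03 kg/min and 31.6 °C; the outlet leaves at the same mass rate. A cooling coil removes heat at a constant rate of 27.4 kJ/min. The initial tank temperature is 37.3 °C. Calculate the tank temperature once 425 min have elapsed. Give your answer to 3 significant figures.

M c_p dT/dt = ṁ c_p (T_in − T) − Q̇.
τ = M/ṁ = 200.44 min; T_ss = T_in − Q̇/(ṁ c_p) = 31.6 − 27.4/(9.03·3.44) = 30.718 °C.
Integrating: T(t) = T_ss + (T₀ − T_ss) e^(−t/τ).
T(425) = 30.718 + (6.5821)·e^(−425/200.44) = 30.718 + (6.5821)·0.12000 = 31.508 °C.

31.5 °C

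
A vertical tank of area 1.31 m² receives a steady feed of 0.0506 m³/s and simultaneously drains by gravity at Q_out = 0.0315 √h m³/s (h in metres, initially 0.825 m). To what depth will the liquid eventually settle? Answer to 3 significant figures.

Mass balance (ρ constant): A dh/dt = Q_in − 0.0315 √h. At steady state dh/dt = 0:
Q_in = 0.0315 √h_ss ⇒ √h_ss = 0.0506/0.0315 = 1.6063.
h_ss = 1.6063² = 2.5804 m. (Since h₀ = 0.825 m < h_ss, the level will rise toward this value.)

2.58 m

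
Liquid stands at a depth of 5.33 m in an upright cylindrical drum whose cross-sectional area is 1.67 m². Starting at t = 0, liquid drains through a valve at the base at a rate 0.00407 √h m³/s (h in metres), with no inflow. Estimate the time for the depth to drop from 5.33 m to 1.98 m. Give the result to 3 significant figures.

A dh/dt = −Q_out = −0.00407 √h.
∫ h^(−1/2) dh = −(0.00407/A) ∫ dt, giving 2√h = 2√h₀ − (0.00407/A) t.
t = 2A(√h₀ − √h)/0.00407 = 2·1.67·(√5.33 − √1.98)/0.00407
  = 3.3400 × (2.3087 − 1.4071) / 0.00407 = 739.85 s.

740 s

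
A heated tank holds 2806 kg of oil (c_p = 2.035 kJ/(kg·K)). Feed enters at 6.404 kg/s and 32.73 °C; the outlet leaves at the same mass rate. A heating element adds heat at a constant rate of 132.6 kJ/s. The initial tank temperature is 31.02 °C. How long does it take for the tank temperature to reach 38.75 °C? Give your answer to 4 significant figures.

Heat balance on the well-mixed liquid: M c_p dT/dt = ṁ c_p (T_in − T) + 132.6.
τ = M/ṁ = 438.164 s; T_ss = T_in + Q̇/(ṁ c_p) = 42.9048 °C.
T(t) = T_ss + (T₀ − T_ss) e^(−t/τ). Set T = 38.75:
e^(−t/τ) = (38.75 − 42.9048)/(31.02 − 42.9048) = 0.349592
t = −438.164 · ln(0.349592) = 460.505 s.

460.5 s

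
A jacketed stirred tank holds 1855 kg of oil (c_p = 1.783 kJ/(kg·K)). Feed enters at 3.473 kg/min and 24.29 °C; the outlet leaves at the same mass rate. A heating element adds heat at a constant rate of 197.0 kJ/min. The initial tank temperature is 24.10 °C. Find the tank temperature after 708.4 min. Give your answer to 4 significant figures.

Unsteady energy balance on the tank contents: M c_p dT/dt = ṁ c_p (T_in − T) + 197.0.
τ = M/ṁ = 534.120 min; T_ss = T_in + Q̇/(ṁ c_p) = 24.29 + 197.0/(3.473·1.783) = 56.1034 °C.
This is linear first-order; T(t) = T_ss + (T₀ − T_ss) e^(−t/τ).
T(708.4) = 56.1034 + (-32.0034)·e^(−708.4/534.120) = 56.1034 + (-32.0034)·0.265460 = 47.6078 °C.

47.61 °C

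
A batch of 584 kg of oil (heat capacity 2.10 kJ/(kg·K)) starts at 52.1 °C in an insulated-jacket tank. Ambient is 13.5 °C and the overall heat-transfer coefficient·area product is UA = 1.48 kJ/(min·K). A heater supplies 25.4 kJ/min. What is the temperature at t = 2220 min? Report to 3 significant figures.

32.1 °C

Energy balance: M c_p dT/dt = −UA(T − T_amb) + Q̇.
dT/dt = (T_ss − T)/τ with T_ss = T_amb + Q̇/UA = 13.5 + 25.4/1.48 = 30.662 °C, τ = M c_p/UA = 584·2.10/1.48 = 828.65 min.
This is linear first-order; T(t) = T_ss + (T₀ − T_ss) e^(−t/τ).
T(2220) = 30.662 + (21.438)·0.068628 = 32.133 °C.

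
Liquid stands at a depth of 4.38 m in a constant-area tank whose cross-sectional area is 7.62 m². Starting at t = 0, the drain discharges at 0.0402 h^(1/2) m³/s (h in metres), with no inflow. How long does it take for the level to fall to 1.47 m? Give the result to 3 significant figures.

334 s

Unsteady balance on liquid volume: A dh/dt = −0.0402 √h.
Separate and integrate: 2(√h − √h₀) = −(0.0402/A) t.
t = 2A(√h₀ − √h)/0.0402 = 2·7.62·(√4.38 − √1.47)/0.0402
  = 15.240 × (2.0928 − 1.2124) / 0.0402 = 333.77 s.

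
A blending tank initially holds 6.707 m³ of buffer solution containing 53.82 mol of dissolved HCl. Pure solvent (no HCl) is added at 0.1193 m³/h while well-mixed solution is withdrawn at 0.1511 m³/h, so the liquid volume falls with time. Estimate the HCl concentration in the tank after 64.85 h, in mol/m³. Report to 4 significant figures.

2.022 mol/m³

Let m(t) be the amount of HCl. Volume: V(t) = V₀ + (Q_in − Q_out) t = 6.707 − 0.0318000 t; V(64.85) = 4.64477 m³.
Solute balance: dm/dt = 0 − Q_out C = −Q_out m/V(t).
dm/m = −Q_out dt/(V₀ − 0.0318000 t); integrating gives ln(m/m₀) = −(Q_out/(Q_in−Q_out)) ln(V/V₀).
m = m₀ (V₀/V)^(Q_out/(Q_in−Q_out)) = 53.82 × (6.707/4.64477)^(-4.75157) = 9.39211 mol.
C = m/V = 9.39211/4.64477 = 2.02208 mol/m³.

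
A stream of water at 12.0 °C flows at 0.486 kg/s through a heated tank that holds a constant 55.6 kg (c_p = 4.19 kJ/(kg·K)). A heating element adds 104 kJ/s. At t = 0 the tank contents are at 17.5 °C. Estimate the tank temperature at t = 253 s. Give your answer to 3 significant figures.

58.1 °C

M c_p dT/dt = ṁ c_p (T_in − T) + Q̇.
Rearrange: dT/dt = (T_ss − T)/τ with τ = M/ṁ = 114.40 s and T_ss = T_in + Q̇/(ṁ c_p) = 63.072 °C.
Integrating: T(t) = T_ss + (T₀ − T_ss) e^(−t/τ).
T(253) = 63.072 + (-45.572)·e^(−253/114.40) = 63.072 + (-45.572)·0.10954 = 58.080 °C.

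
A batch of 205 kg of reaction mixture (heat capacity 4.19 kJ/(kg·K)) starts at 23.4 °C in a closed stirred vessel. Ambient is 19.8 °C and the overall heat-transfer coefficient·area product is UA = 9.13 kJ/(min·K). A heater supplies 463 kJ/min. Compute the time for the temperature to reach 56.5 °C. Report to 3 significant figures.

114 min

First-law balance (no shaft work): M c_p dT/dt = −UA(T − T_amb) + Q̇.
τ = M c_p/UA = 94.080 min; T_ss = T_amb + Q̇/UA = 19.8 + 463/9.13 = 70.512 °C.
T(t) = T_ss + (T₀ − T_ss)e^(−t/τ); set T = 56.5:
t = −τ ln[(T − T_ss)/(T₀ − T_ss)] = −94.080 · ln(0.29742) = 114.08 min.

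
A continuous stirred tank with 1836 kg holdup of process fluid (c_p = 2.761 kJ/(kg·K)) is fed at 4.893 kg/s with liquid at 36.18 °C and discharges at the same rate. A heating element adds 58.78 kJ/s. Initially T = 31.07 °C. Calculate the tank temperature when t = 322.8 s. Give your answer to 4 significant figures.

Heat balance on the well-mixed liquid: M c_p dT/dt = ṁ c_p (T_in − T) + 58.78.
Rearrange: dT/dt = (T_ss − T)/τ with τ = M/ṁ = 375.230 s and T_ss = T_in + Q̇/(ṁ c_p) = 40.5310 °C.
T approaches T_ss exponentially: T(t) = T_ss + (T₀ − T_ss) e^(−t/τ).
T(322.8) = 40.5310 + (-9.46099)·e^(−322.8/375.230) = 40.5310 + (-9.46099)·0.423047 = 36.5285 °C.

36.53 °C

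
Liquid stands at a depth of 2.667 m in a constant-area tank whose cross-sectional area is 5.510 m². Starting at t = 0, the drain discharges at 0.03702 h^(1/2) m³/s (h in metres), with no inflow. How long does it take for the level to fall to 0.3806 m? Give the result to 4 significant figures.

With no inflow, A dh/dt = −0.03702 √h.
∫ h^(−1/2) dh = −(0.03702/A) ∫ dt, giving 2√h = 2√h₀ − (0.03702/A) t.
t = 2A(√h₀ − √h)/0.03702 = 2·5.510·(√2.667 − √0.3806)/0.03702
  = 11.0200 × (1.63310 − 0.616928) / 0.03702 = 302.490 s.

302.5 s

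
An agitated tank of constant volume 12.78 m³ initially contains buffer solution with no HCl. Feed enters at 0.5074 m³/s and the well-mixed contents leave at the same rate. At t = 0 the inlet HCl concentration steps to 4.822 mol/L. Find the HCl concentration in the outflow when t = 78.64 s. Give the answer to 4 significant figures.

Mass balance on the solute (V constant): V dC/dt = Q(C_in − C).
Rewrite as dC/dt + C/τ = C_in/τ, τ = V/Q = 25.1872 s.
C approaches C_in exponentially: C(t) = C_in + (C₀ − C_in) e^(−t/τ).
C(78.64) = 4.822 + (0 − 4.822)·e^(−78.64/25.1872) = 4.822 + (-4.82200)·0.0440594 = 4.60955 mol/L.

4.610 mol/L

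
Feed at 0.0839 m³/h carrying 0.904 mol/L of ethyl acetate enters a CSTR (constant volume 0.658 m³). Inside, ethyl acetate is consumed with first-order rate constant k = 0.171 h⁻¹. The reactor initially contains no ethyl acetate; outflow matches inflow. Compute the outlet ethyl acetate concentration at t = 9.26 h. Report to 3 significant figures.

0.362 mol/L

V dC/dt = Q(C_in − C) − k V C.
This is linear with rate a = Q/V + k = 0.29851 h⁻¹.
C_ss = Q C_in/(Q + kV) = 0.38614 mol/L; C(t) = C_ss + (C₀ − C_ss) e^(−a t).
C(9.26) = 0.38614 + (-0.38614)·e^(−0.29851·9.26) = 0.38614 + (-0.38614)·0.063028 = 0.36181 mol/L.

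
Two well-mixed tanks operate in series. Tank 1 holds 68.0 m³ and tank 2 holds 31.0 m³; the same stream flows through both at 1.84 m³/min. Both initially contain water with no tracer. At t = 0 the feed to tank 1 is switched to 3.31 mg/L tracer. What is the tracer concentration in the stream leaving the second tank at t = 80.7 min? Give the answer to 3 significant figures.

Each tank obeys Vᵢ dCᵢ/dt = Q(Cᵢ₋₁ − Cᵢ), so τᵢ = Vᵢ/Q.
τ₁ = 68.0/1.84 = 36.957 min; τ₂ = 31.0/1.84 = 16.848 min.
Solving the cascade with C₁(0)=C₂(0)=0 gives C₂(t) = C_in[1 − (τ₁ e^(−t/τ₁) − τ₂ e^(−t/τ₂))/(τ₁ − τ₂)].
At t = 80.7: e^(−t/τ₁) = 0.11263, e^(−t/τ₂) = 0.0083130.
C₂ = 3.31·[1 − (36.957·0.11263 − 16.848·0.0083130)/(20.109)] = 3.31·0.79997 = 2.6479 mg/L.

2.65 mg/L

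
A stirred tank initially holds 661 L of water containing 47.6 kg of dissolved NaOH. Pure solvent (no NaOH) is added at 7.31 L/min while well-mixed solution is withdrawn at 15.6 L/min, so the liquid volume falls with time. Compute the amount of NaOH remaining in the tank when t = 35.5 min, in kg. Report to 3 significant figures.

Let m(t) be the amount of NaOH. Volume: V(t) = V₀ + (Q_in − Q_out) t = 661 − 8.2900 t; V(35.5) = 366.71 L.
Solute balance: dm/dt = 0 − Q_out C = −Q_out m/V(t).
dm/m = −Q_out dt/(V₀ − 8.2900 t); integrating gives ln(m/m₀) = −(Q_out/(Q_in−Q_out)) ln(V/V₀).
m = m₀ (V₀/V)^(Q_out/(Q_in−Q_out)) = 47.6 × (661/366.71)^(-1.8818) = 15.707 kg.

15.7 kg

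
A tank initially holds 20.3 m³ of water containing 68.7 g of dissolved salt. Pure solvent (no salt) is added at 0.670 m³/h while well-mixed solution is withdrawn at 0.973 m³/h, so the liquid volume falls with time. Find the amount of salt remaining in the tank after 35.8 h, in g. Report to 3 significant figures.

Total volume: dV/dt = Q_in − Q_out = -0.30300 m³/h, so V(t) = 20.3 − 0.30300 t and V(35.8) = 9.4526 m³.
Species balance (pure solvent in): dm/dt = −Q_out · m/V(t).
Separate: dm/m = −Q_out dt/V(t) ⇒ ln(m/m₀) = −(Q_out/(Q_in−Q_out)) ln(V/V₀).
m = m₀ (V₀/V)^(Q_out/(Q_in−Q_out)) = 68.7 × (20.3/9.4526)^(-3.2112) = 5.9021 g.

5.90 g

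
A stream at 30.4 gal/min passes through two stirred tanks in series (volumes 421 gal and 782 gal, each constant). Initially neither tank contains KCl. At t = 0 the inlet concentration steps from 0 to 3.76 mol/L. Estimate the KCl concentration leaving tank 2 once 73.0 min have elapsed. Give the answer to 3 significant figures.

3.31 mol/L

Time constants: τᵢ = Vᵢ/Q for each well-mixed tank.
τ₁ = 421/30.4 = 13.849 min; τ₂ = 782/30.4 = 25.724 min.
Tank 1: C₁ = C_in(1 − e^(−t/τ₁)). Tank 2 (τ₁ ≠ τ₂): C₂ = C_in[1 − (τ₁ e^(−t/τ₁) − τ₂ e^(−t/τ₂))/(τ₁ − τ₂)].
At t = 73.0: e^(−t/τ₁) = 0.0051371, e^(−t/τ₂) = 0.058551.
C₂ = 3.76·[1 − (13.849·0.0051371 − 25.724·0.058551)/(-11.875)] = 3.76·0.87916 = 3.3056 mol/L.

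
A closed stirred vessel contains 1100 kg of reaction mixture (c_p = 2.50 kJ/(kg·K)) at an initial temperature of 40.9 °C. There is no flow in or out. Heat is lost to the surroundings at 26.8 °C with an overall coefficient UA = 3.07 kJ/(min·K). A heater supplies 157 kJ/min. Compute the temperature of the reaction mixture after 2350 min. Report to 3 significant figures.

75.3 °C

Energy balance: M c_p dT/dt = −UA(T − T_amb) + Q̇.
dT/dt = (T_ss − T)/τ with T_ss = T_amb + Q̇/UA = 26.8 + 157/3.07 = 77.940 °C, τ = M c_p/UA = 1100·2.50/3.07 = 895.77 min.
This is linear first-order; T(t) = T_ss + (T₀ − T_ss) e^(−t/τ).
T(2350) = 77.940 + (-37.040)·0.072552 = 75.253 °C.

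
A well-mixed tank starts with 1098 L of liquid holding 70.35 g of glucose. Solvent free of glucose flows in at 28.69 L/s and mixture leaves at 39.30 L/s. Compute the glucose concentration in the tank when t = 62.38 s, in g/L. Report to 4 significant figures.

Let m(t) be the amount of glucose. Volume: V(t) = V₀ + (Q_in − Q_out) t = 1098 − 10.6100 t; V(62.38) = 436.148 L.
Solute balance: dm/dt = 0 − Q_out C = −Q_out m/V(t).
dm/m = −Q_out dt/(V₀ − 10.6100 t); integrating gives ln(m/m₀) = −(Q_out/(Q_in−Q_out)) ln(V/V₀).
m = m₀ (V₀/V)^(Q_out/(Q_in−Q_out)) = 70.35 × (1098/436.148)^(-3.70405) = 2.30174 g.
C = m/V = 2.30174/436.148 = 0.00527743 g/L.

0.005277 g/L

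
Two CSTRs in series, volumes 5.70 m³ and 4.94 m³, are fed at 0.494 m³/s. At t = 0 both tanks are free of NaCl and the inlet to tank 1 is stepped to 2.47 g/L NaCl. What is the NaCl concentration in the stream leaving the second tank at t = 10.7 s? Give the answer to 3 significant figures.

0.648 g/L

Each tank obeys Vᵢ dCᵢ/dt = Q(Cᵢ₋₁ − Cᵢ), so τᵢ = Vᵢ/Q.
τ₁ = 5.70/0.494 = 11.538 s; τ₂ = 4.94/0.494 = 10.000 s.
Solving the cascade with C₁(0)=C₂(0)=0 gives C₂(t) = C_in[1 − (τ₁ e^(−t/τ₁) − τ₂ e^(−t/τ₂))/(τ₁ − τ₂)].
At t = 10.7: e^(−t/τ₁) = 0.39561, e^(−t/τ₂) = 0.34301.
C₂ = 2.47·[1 − (11.538·0.39561 − 10.000·0.34301)/(1.5385)] = 2.47·0.26250 = 0.64838 g/L.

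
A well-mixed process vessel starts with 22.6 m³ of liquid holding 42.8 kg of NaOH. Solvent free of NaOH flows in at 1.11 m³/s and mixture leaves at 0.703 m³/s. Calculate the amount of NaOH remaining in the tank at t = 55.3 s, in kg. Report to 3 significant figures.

13.0 kg

Let m(t) be the amount of NaOH. Volume: V(t) = V₀ + (Q_in − Q_out) t = 22.6 + 0.40700 t; V(55.3) = 45.107 m³.
Solute balance: dm/dt = 0 − Q_out C = −Q_out m/V(t).
dm/m = −Q_out dt/(V₀ + 0.40700 t); integrating gives ln(m/m₀) = −(Q_out/(Q_in−Q_out)) ln(V/V₀).
m = m₀ (V₀/V)^(Q_out/(Q_in−Q_out)) = 42.8 × (22.6/45.107)^(1.7273) = 12.973 kg.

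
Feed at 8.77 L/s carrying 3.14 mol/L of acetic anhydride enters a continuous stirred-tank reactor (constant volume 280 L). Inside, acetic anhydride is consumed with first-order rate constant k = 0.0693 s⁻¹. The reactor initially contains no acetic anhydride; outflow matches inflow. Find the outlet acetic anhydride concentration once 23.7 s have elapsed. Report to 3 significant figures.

Accumulation = in − out − consumed: V dC/dt = Q C_in − Q C − k V C.
This is linear with rate a = Q/V + k = 0.10062 s⁻¹.
C_ss = Q C_in/(Q + kV) = 0.97742 mol/L; C(t) = C_ss + (C₀ − C_ss) e^(−a t).
C(23.7) = 0.97742 + (-0.97742)·e^(−0.10062·23.7) = 0.97742 + (-0.97742)·0.092114 = 0.88738 mol/L.

0.887 mol/L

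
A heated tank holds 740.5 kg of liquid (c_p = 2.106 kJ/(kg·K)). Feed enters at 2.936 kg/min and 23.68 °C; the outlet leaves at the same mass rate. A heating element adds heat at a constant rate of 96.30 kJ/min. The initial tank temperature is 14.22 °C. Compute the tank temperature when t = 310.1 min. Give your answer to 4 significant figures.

31.93 °C

M c_p dT/dt = ṁ c_p (T_in − T) + Q̇.
Rearrange: dT/dt = (T_ss − T)/τ with τ = M/ṁ = 252.214 min and T_ss = T_in + Q̇/(ṁ c_p) = 39.2544 °C.
Solution: T(t) = T_ss + (T₀ − T_ss) e^(−t/τ).
T(310.1) = 39.2544 + (-25.0344)·e^(−310.1/252.214) = 39.2544 + (-25.0344)·0.292435 = 31.9335 °C.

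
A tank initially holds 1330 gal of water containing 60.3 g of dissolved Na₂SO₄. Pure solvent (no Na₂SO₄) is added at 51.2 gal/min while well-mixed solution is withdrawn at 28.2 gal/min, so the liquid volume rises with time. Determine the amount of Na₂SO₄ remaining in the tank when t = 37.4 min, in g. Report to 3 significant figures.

32.7 g

Let m(t) be the amount of Na₂SO₄. Volume: V(t) = V₀ + (Q_in − Q_out) t = 1330 + 23.000 t; V(37.4) = 2190.2 gal.
Species balance (pure solvent in): dm/dt = −Q_out · m/V(t).
dm/m = −Q_out dt/(V₀ + 23.000 t); integrating gives ln(m/m₀) = −(Q_out/(Q_in−Q_out)) ln(V/V₀).
m = m₀ (V₀/V)^(Q_out/(Q_in−Q_out)) = 60.3 × (1330/2190.2)^(1.2261) = 32.712 g.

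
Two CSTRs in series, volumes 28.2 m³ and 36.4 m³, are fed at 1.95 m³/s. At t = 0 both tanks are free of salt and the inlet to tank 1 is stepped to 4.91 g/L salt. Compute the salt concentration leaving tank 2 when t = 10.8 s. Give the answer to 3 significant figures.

Each tank obeys Vᵢ dCᵢ/dt = Q(Cᵢ₋₁ − Cᵢ), so τᵢ = Vᵢ/Q.
τ₁ = 28.2/1.95 = 14.462 s; τ₂ = 36.4/1.95 = 18.667 s.
Solving the cascade with C₁(0)=C₂(0)=0 gives C₂(t) = C_in[1 − (τ₁ e^(−t/τ₁) − τ₂ e^(−t/τ₂))/(τ₁ − τ₂)].
At t = 10.8: e^(−t/τ₁) = 0.47388, e^(−t/τ₂) = 0.56070.
C₂ = 4.91·[1 − (14.462·0.47388 − 18.667·0.56070)/(-4.2051)] = 4.91·0.14072 = 0.69092 g/L.

0.691 g/L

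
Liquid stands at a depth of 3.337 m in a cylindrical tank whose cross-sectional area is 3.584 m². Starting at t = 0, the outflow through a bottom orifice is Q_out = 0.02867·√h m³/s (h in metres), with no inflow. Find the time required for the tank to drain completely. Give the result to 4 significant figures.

456.7 s

With no inflow, A dh/dt = −0.02867 √h.
∫ h^(−1/2) dh = −(0.02867/A) ∫ dt, giving 2√h = 2√h₀ − (0.02867/A) t.
Set h = 0: 2√h₀ = (0.02867/A) t_empty ⇒ t_empty = 2A√h₀/0.02867.
t_empty = 2·3.584·√3.337/0.02867 = 7.16800·1.82675/0.02867 = 456.718 s.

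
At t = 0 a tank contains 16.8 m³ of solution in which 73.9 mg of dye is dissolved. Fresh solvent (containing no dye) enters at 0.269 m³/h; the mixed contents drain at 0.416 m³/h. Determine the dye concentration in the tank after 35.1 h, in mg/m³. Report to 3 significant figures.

Let m(t) be the amount of dye. Volume: V(t) = V₀ + (Q_in − Q_out) t = 16.8 − 0.14700 t; V(35.1) = 11.640 m³.
No dye enters, so dm/dt = −Q_out · (m/V).
Separate: dm/m = −Q_out dt/V(t) ⇒ ln(m/m₀) = −(Q_out/(Q_in−Q_out)) ln(V/V₀).
m = m₀ (V₀/V)^(Q_out/(Q_in−Q_out)) = 73.9 × (16.8/11.640)^(-2.8299) = 26.164 mg.
C = m/V = 26.164/11.640 = 2.2477 mg/m³.

2.25 mg/m³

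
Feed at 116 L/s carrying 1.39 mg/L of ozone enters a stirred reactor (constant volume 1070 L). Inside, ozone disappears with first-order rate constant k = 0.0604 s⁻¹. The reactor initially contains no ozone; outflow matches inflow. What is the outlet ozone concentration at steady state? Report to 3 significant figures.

Species balance: V dC/dt = Q C_in − Q C − k V C.
Steady state (dC/dt = 0): C_ss = Q C_in/(Q + kV) = C_in/(1 + kV/Q).
C_ss = 116·1.39/(116 + 0.0604·1070) = 161.24/180.63 = 0.89266 mg/L.

0.893 mg/L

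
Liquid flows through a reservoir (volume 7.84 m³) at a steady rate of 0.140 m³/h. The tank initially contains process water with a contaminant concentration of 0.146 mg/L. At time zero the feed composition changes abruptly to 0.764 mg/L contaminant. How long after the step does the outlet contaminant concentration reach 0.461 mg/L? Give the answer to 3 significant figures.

Unsteady species balance (constant V, well mixed): V dC/dt = Q(C_in − C), so τ = V/Q = 56.000 h.
C(t) = C_in + (C₀ − C_in) e^(−t/τ). Set C = 0.461 and solve for t:
e^(−t/τ) = (C − C_in)/(C₀ − C_in) = (0.461 − 0.764)/(0.146 − 0.764) = 0.49029
t = −τ ln(…) = 56.000 × 0.71276 = 39.914 h.

39.9 h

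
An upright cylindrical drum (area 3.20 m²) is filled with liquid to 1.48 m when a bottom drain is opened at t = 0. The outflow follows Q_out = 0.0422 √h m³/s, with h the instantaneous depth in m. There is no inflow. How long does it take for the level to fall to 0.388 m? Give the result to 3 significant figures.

90.0 s

With no inflow, A dh/dt = −0.0422 √h.
∫ h^(−1/2) dh = −(0.0422/A) ∫ dt, giving 2√h = 2√h₀ − (0.0422/A) t.
t = 2A(√h₀ − √h)/0.0422 = 2·3.20·(√1.48 − √0.388)/0.0422
  = 6.4000 × (1.2166 − 0.62290) / 0.0422 = 90.033 s.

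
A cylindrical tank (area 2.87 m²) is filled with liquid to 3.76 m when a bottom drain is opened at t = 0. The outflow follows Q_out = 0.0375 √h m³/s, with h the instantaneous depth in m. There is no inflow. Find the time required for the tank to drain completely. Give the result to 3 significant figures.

297 s

A dh/dt = −Q_out = −0.0375 √h.
Separate and integrate: 2(√h − √h₀) = −(0.0375/A) t.
Tank is empty when √h = 0: t_empty = 2A√h₀/0.0375.
t_empty = 2·2.87·√3.76/0.0375 = 5.7400·1.9391/0.0375 = 296.81 s.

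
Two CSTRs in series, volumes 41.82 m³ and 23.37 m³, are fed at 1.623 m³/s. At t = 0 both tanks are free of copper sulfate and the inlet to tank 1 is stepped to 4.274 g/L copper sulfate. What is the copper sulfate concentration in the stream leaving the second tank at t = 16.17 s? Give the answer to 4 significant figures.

Each tank obeys Vᵢ dCᵢ/dt = Q(Cᵢ₋₁ − Cᵢ), so τᵢ = Vᵢ/Q.
τ₁ = 41.82/1.623 = 25.7671 s; τ₂ = 23.37/1.623 = 14.3993 s.
Solving the cascade with C₁(0)=C₂(0)=0 gives C₂(t) = C_in[1 − (τ₁ e^(−t/τ₁) − τ₂ e^(−t/τ₂))/(τ₁ − τ₂)].
At t = 16.17: e^(−t/τ₁) = 0.533901, e^(−t/τ₂) = 0.325311.
C₂ = 4.274·[1 − (25.7671·0.533901 − 14.3993·0.325311)/(11.3678)] = 4.274·0.201884 = 0.862853 g/L.

0.8629 g/L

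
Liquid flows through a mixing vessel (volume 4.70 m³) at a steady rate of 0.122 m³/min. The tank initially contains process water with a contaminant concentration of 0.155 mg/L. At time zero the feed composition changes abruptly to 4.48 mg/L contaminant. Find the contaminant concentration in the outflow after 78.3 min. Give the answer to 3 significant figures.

Mass balance on the solute (V constant): V dC/dt = Q(C_in − C).
Time constant τ = V/Q = 4.70/0.122 = 38.525 min.
This is linear first-order; C(t) = C_in + (C₀ − C_in) e^(−t/τ).
C(78.3) = 4.48 + (0.155 − 4.48)·e^(−78.3/38.525) = 4.48 + (-4.3250)·0.13101 = 3.9134 mg/L.

3.91 mg/L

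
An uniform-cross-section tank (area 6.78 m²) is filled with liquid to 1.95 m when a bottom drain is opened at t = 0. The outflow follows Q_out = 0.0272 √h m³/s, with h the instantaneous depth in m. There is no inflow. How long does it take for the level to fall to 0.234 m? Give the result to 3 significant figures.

A dh/dt = −Q_out = −0.0272 √h.
∫ h^(−1/2) dh = −(0.0272/A) ∫ dt, giving 2√h = 2√h₀ − (0.0272/A) t.
t = 2A(√h₀ − √h)/0.0272 = 2·6.78·(√1.95 − √0.234)/0.0272
  = 13.560 × (1.3964 − 0.48374) / 0.0272 = 455.00 s.

455 s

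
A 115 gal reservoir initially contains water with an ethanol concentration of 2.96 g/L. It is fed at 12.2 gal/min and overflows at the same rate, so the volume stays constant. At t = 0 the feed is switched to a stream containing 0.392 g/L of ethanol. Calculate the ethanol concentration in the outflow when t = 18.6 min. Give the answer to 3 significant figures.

Species balance on the tank: V dC/dt = Q(C_in − C).
So dC/dt = (C_in − C)/τ with τ = V/Q = 115/12.2 = 9.4262 min.
This is linear first-order; C(t) = C_in + (C₀ − C_in) e^(−t/τ).
C(18.6) = 0.392 + (2.96 − 0.392)·e^(−18.6/9.4262) = 0.392 + (2.5680)·0.13901 = 0.74897 g/L.

0.749 g/L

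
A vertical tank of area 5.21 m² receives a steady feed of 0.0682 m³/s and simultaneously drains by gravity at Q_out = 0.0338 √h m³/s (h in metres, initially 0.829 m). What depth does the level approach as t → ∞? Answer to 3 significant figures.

4.07 m

A dh/dt = Q_in − 0.0338 √h. Steady state requires inflow = outflow:
Q_in = 0.0338 √h_ss ⇒ √h_ss = 0.0682/0.0338 = 2.0178.
h_ss = 2.0178² = 4.0713 m. (Since h₀ = 0.829 m < h_ss, the level will rise toward this value.)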